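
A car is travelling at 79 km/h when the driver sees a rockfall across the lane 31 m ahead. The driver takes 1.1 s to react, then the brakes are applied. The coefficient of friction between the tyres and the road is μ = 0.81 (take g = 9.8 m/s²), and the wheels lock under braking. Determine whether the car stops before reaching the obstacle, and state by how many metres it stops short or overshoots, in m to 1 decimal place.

79 km/h ÷ 3.6 = 21.9444 m/s.
a = μg = 0.81 × 9.8 = 7.938 m/s².
Reaction distance = 21.9444 × 1.1 = 24.139 m.
Braking distance = v²/(2a) = 481.557 / 15.876 = 30.332 m.
Total stopping distance = 24.139 + 30.332 = 54.471 m, vs 31 m available — it cannot stop in time and overshoots by 54.471 − 31 = 23.471 m.

No — it overshoots by 23.5 m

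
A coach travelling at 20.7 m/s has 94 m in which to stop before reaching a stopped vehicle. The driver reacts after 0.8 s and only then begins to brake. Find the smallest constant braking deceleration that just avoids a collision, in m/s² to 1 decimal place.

Required deceleration ≈ 2.8 m/s²

Distance covered during reaction = 20.7000 × 0.8 = 16.560 m.
Distance available for braking: 94 − 16.560 = 77.440 m.
v² = 2a·d ⇒ a = v²/(2d) = 20.7000² / (2 × 77.440) = 428.490 / 154.880 = 2.7666 m/s².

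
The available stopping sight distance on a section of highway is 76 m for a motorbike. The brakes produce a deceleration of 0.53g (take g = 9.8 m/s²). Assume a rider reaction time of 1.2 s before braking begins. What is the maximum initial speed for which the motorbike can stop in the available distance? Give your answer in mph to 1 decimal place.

Maximum speed ≈ 50.4 mph

a = 0.53 × 9.8 = 5.194 m/s².
Stopping distance: v·t_r + v²/(2a) = 76 with t_r = 1.2 s and a = 5.194 m/s².
So v² + 12.466 v − 789.49 = 0.
Positive root: v = −a·t_r + √((a·t_r)² + 2a·d) = −6.233 + √(38.850 + 789.49) = 22.5479 m/s.
22.5479 m/s ÷ 0.44704 = 50.438 mph.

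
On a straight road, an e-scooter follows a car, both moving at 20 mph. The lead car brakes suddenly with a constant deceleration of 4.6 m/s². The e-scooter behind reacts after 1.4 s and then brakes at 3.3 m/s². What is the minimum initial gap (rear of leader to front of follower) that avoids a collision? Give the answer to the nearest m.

Minimum gap ≈ 16 m

20 mph × 0.44704 = 8.9408 m/s.
Leader travels v²/(2a_L) = 79.938 / 9.200 = 8.689 m before stopping.
Follower covers v·t_r = 8.9408 × 1.4 = 12.517 m while reacting, then v²/(2a_F) = 79.938 / 6.600 = 12.112 m while braking, for a total of 12.517 + 12.112 = 24.629 m.
Since a_F ≤ a_L and the follower starts braking later, the follower is never slower than the leader, so the closest approach is when both have stopped.
Minimum gap = 24.629 − 8.689 = 15.940 m.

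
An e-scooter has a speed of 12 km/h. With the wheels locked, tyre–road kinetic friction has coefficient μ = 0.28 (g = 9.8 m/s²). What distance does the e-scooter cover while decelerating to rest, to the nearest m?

Braking distance ≈ 2 m

12 km/h ÷ 3.6 = 3.3333 m/s.
a = μg = 0.28 × 9.8 = 2.744 m/s².
Braking distance = v²/(2a) = 3.3333² / (2 × 2.744) = 11.111 / 5.488 = 2.025 m.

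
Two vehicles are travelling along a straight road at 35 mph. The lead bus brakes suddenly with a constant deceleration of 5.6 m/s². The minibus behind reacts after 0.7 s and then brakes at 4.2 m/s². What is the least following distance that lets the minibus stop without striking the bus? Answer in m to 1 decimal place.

35 mph × 0.44704 = 15.6464 m/s.
Leader travels v²/(2a_L) = 244.810 / 11.200 = 21.858 m before stopping.
Follower covers v·t_r = 15.6464 × 0.7 = 10.952 m while reacting, then v²/(2a_F) = 244.810 / 8.400 = 29.144 m while braking, for a total of 10.952 + 29.144 = 40.096 m.
Since a_F ≤ a_L and the follower starts braking later, the follower is never slower than the leader, so the closest approach is when both have stopped.
Minimum gap = 40.096 − 21.858 = 18.238 m.

Minimum gap ≈ 18.2 m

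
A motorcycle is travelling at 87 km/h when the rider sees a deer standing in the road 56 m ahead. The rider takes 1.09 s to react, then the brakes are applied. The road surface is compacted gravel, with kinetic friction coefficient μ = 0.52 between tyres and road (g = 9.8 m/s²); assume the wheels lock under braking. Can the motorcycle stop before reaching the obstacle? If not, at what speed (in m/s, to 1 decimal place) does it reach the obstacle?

No — it strikes the obstacle at 16.8 m/s

87 km/h ÷ 3.6 = 24.1667 m/s.
a = μg = 0.52 × 9.8 = 5.096 m/s².
Reaction distance = 24.1667 × 1.09 = 26.342 m.
Braking distance needed to stop: v²/(2a) = 584.029 / 10.192 = 57.303 m, so total needed = 26.342 + 57.303 = 83.645 m > 56 m — it cannot stop.
Distance remaining when braking begins: 56 − 26.342 = 29.658 m.
v² = v₀² − 2a·d = 584.029 − 2 × 5.096 × 29.658 = 281.755 m²/s².
v = √281.755 = 16.786 m/s.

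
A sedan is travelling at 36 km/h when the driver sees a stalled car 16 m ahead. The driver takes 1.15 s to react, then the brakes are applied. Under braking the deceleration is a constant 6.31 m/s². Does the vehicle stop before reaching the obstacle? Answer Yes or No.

36 km/h ÷ 3.6 = 10.0000 m/s.
Reaction distance = 10.0000 × 1.15 = 11.500 m.
Braking distance = v²/(2a) = 100.000 / 12.620 = 7.924 m.
Total stopping distance = 11.500 + 7.924 = 19.424 m, vs 16 m available — it cannot stop in time and overshoots by 19.424 − 16 = 3.424 m.

No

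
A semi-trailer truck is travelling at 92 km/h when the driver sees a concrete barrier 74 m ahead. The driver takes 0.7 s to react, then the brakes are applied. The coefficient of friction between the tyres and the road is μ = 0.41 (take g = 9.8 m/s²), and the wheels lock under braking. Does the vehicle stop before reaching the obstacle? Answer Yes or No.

No

92 km/h ÷ 3.6 = 25.5556 m/s.
a = μg = 0.41 × 9.8 = 4.018 m/s².
Reaction distance = 25.5556 × 0.7 = 17.889 m.
Braking distance = v²/(2a) = 653.089 / 8.036 = 81.270 m.
Total stopping distance = 17.889 + 81.270 = 99.159 m, vs 74 m available — it cannot stop in time and overshoots by 99.159 − 74 = 25.159 m.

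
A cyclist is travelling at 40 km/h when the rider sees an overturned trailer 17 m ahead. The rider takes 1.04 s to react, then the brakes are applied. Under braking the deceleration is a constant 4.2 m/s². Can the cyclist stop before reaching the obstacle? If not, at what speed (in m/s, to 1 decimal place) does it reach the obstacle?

40 km/h ÷ 3.6 = 11.1111 m/s.
Reaction distance = 11.1111 × 1.04 = 11.556 m.
Braking distance needed to stop: v²/(2a) = 123.457 / 8.400 = 14.697 m, so total needed = 11.556 + 14.697 = 26.253 m > 17 m — it cannot stop.
Distance remaining when braking begins: 17 − 11.556 = 5.444 m.
v² = v₀² − 2a·d = 123.457 − 2 × 4.200 × 5.444 = 77.727 m²/s².
v = √77.727 = 8.816 m/s.

No — it strikes the obstacle at 8.8 m/s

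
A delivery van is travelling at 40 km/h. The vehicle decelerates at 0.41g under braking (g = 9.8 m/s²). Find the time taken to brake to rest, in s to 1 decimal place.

Braking time ≈ 2.8 s

40 km/h ÷ 3.6 = 11.1111 m/s.
a = 0.41 × 9.8 = 4.018 m/s².
Braking time = v/a = 11.1111 / 4.018 = 2.765 s.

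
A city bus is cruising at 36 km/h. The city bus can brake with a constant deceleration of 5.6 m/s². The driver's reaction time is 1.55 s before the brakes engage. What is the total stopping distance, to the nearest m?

36 km/h ÷ 3.6 = 10.0000 m/s.
Reaction distance = v·t_r = 10.0000 × 1.55 = 15.500 m.
Braking distance = v²/(2a) = 10.0000² / (2 × 5.600) = 100.000 / 11.200 = 8.929 m.
Total = 15.500 + 8.929 = 24.429 m.

Total stopping distance ≈ 24 m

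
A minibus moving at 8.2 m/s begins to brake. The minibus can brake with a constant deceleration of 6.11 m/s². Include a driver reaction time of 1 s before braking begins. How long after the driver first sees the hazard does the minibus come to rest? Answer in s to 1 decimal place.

Braking time = v/a = 8.2000 / 6.110 = 1.342 s.
Total = 1 + 1.342 = 2.342 s.

Total time ≈ 2.3 s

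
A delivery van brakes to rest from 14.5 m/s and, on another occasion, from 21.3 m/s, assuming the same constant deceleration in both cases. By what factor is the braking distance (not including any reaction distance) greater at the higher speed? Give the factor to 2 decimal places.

Braking distance d = v²/(2a), so with a fixed, d ∝ v².
Factor = (21.3/14.5)² = 1.4690² = 2.1580.

Factor ≈ 2.16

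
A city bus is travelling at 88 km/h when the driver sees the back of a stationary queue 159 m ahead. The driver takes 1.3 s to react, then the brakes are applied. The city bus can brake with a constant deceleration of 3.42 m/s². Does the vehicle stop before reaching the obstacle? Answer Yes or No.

88 km/h ÷ 3.6 = 24.4444 m/s.
Reaction distance = 24.4444 × 1.3 = 31.778 m.
Braking distance = v²/(2a) = 597.529 / 6.840 = 87.358 m.
Total stopping distance = 31.778 + 87.358 = 119.136 m, vs 159 m available — it stops with 159 − 119.136 = 39.864 m to spare.

Yes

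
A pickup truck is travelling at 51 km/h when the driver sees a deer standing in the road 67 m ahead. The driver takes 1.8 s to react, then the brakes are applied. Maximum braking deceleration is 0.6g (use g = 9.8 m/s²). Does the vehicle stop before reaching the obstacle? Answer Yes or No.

Yes

51 km/h ÷ 3.6 = 14.1667 m/s.
a = 0.6 × 9.8 = 5.880 m/s².
Reaction distance = 14.1667 × 1.8 = 25.500 m.
Braking distance = v²/(2a) = 200.695 / 11.760 = 17.066 m.
Total stopping distance = 25.500 + 17.066 = 42.566 m, vs 67 m available — it stops with 67 − 42.566 = 24.434 m to spare.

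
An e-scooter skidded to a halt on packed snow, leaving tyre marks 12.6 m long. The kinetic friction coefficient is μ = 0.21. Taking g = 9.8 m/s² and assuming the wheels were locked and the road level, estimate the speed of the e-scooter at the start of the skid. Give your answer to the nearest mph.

Deceleration a = μg = 0.21 × 9.8 = 2.058 m/s².
v = √(2a·d) = √(2 × 2.058 × 12.6) = √51.862 = 7.2015 m/s.
= 7.2015 ÷ 0.44704 = 16.109 mph.

Initial speed ≈ 16 mph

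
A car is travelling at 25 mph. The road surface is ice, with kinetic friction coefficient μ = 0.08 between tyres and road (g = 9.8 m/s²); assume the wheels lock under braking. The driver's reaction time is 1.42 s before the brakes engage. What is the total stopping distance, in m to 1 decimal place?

Total stopping distance ≈ 95.5 m

25 mph × 0.44704 = 11.1760 m/s.
a = μg = 0.08 × 9.8 = 0.784 m/s².
Reaction distance = v·t_r = 11.1760 × 1.42 = 15.870 m.
Braking distance = v²/(2a) = 11.1760² / (2 × 0.784) = 124.903 / 1.568 = 79.658 m.
Total = 15.870 + 79.658 = 95.528 m.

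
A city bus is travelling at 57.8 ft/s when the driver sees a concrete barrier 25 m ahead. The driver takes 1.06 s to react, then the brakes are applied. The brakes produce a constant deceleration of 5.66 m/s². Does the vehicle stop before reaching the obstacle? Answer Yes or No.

57.8 ft/s × 0.3048 = 17.6174 m/s.
Reaction distance = 17.6174 × 1.06 = 18.674 m.
Braking distance = v²/(2a) = 310.373 / 11.320 = 27.418 m.
Total stopping distance = 18.674 + 27.418 = 46.092 m, vs 25 m available — it cannot stop in time and overshoots by 46.092 − 25 = 21.092 m.

No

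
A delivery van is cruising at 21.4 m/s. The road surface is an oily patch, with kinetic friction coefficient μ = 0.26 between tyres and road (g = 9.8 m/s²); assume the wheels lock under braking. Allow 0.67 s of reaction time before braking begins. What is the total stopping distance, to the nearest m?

a = μg = 0.26 × 9.8 = 2.548 m/s².
Reaction distance = v·t_r = 21.4000 × 0.67 = 14.338 m.
Braking distance = v²/(2a) = 21.4000² / (2 × 2.548) = 457.960 / 5.096 = 89.867 m.
Total = 14.338 + 89.867 = 104.205 m.

Total stopping distance ≈ 104 m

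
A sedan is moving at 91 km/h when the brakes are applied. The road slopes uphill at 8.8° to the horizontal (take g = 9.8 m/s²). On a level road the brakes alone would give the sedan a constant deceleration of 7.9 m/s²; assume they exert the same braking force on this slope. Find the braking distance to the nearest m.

91 km/h ÷ 3.6 = 25.2778 m/s.
Gravity along the uphill slope adds to the braking deceleration: a_eff = 7.900 + 9.8·sin 8.8° = 7.900 + 1.499 = 9.399 m/s².
Braking distance = v²/(2a) = 25.2778² / (2 × 9.399) = 638.967 / 18.798 = 33.991 m.

Braking distance ≈ 34 m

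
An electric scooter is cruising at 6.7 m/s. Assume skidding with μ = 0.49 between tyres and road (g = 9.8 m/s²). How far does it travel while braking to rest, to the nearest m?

Braking distance ≈ 5 m

a = μg = 0.49 × 9.8 = 4.802 m/s².
Braking distance = v²/(2a) = 6.7000² / (2 × 4.802) = 44.890 / 9.604 = 4.674 m.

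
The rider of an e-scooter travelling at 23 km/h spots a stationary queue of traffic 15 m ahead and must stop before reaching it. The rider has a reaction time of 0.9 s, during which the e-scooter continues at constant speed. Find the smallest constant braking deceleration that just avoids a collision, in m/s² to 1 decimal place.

23 km/h ÷ 3.6 = 6.3889 m/s.
Distance covered during reaction = 6.3889 × 0.9 = 5.750 m.
Distance available for braking: 15 − 5.750 = 9.250 m.
v² = 2a·d ⇒ a = v²/(2d) = 6.3889² / (2 × 9.250) = 40.818 / 18.500 = 2.2064 m/s².

Required deceleration ≈ 2.2 m/s²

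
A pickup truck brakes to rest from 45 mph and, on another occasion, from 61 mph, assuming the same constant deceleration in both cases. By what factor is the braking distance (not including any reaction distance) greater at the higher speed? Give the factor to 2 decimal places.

Factor ≈ 1.84

Braking distance d = v²/(2a), so with a fixed, d ∝ v².
Factor = (61/45)² = 1.3556² = 1.8377.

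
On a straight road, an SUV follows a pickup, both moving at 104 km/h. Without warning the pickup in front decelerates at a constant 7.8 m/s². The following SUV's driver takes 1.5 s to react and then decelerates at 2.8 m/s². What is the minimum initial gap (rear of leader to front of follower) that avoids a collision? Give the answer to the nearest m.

Minimum gap ≈ 139 m

104 km/h ÷ 3.6 = 28.8889 m/s.
Leader travels v²/(2a_L) = 834.569 / 15.600 = 53.498 m before stopping.
Follower covers v·t_r = 28.8889 × 1.5 = 43.333 m while reacting, then v²/(2a_F) = 834.569 / 5.600 = 149.030 m while braking, for a total of 43.333 + 149.030 = 192.363 m.
Since a_F ≤ a_L and the follower starts braking later, the follower is never slower than the leader, so the closest approach is when both have stopped.
Minimum gap = 192.363 − 53.498 = 138.865 m.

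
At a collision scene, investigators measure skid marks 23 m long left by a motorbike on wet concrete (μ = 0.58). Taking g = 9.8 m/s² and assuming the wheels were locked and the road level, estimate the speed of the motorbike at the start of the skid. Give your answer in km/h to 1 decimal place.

Initial speed ≈ 58.2 km/h

Deceleration a = μg = 0.58 × 9.8 = 5.684 m/s².
v = √(2a·d) = √(2 × 5.684 × 23) = √261.464 = 16.1698 m/s.
= 16.1698 × 3.6 = 58.211 km/h.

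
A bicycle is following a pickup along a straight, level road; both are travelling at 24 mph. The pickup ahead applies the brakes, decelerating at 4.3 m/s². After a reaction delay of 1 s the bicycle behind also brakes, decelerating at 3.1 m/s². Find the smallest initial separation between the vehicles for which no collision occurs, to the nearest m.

Minimum gap ≈ 16 m

24 mph × 0.44704 = 10.7290 m/s.
Leader travels v²/(2a_L) = 115.111 / 8.600 = 13.385 m before stopping.
Follower covers v·t_r = 10.7290 × 1 = 10.729 m while reacting, then v²/(2a_F) = 115.111 / 6.200 = 18.566 m while braking, for a total of 10.729 + 18.566 = 29.295 m.
Since a_F ≤ a_L and the follower starts braking later, the follower is never slower than the leader, so the closest approach is when both have stopped.
Minimum gap = 29.295 − 13.385 = 15.910 m.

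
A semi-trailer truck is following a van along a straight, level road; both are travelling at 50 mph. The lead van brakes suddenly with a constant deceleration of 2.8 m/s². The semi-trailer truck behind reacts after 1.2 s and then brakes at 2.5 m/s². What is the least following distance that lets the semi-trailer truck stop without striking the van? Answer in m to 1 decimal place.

50 mph × 0.44704 = 22.3520 m/s.
Leader travels v²/(2a_L) = 499.612 / 5.600 = 89.216 m before stopping.
Follower covers v·t_r = 22.3520 × 1.2 = 26.822 m while reacting, then v²/(2a_F) = 499.612 / 5.000 = 99.922 m while braking, for a total of 26.822 + 99.922 = 126.744 m.
Since a_F ≤ a_L and the follower starts braking later, the follower is never slower than the leader, so the closest approach is when both have stopped.
Minimum gap = 126.744 − 89.216 = 37.528 m.

Minimum gap ≈ 37.5 m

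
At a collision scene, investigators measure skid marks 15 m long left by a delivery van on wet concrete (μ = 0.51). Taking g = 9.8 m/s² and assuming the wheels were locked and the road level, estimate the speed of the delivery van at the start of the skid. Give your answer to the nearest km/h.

Initial speed ≈ 44 km/h

Deceleration a = μg = 0.51 × 9.8 = 4.998 m/s².
v = √(2a·d) = √(2 × 4.998 × 15) = √149.940 = 12.2450 m/s.
= 12.2450 × 3.6 = 44.082 km/h.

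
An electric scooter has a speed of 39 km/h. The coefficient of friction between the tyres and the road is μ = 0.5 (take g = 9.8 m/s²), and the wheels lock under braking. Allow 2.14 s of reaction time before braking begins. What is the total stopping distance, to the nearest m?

Total stopping distance ≈ 35 m

39 km/h ÷ 3.6 = 10.8333 m/s.
a = μg = 0.5 × 9.8 = 4.900 m/s².
Reaction distance = v·t_r = 10.8333 × 2.14 = 23.183 m.
Braking distance = v²/(2a) = 10.8333² / (2 × 4.900) = 117.360 / 9.800 = 11.976 m.
Total = 23.183 + 11.976 = 35.159 m.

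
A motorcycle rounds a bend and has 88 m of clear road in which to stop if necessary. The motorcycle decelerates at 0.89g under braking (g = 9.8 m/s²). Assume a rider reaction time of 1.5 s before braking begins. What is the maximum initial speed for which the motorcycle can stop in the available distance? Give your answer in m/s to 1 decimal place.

Maximum speed ≈ 28.2 m/s

a = 0.89 × 9.8 = 8.722 m/s².
Stopping distance: v·t_r + v²/(2a) = 88 with t_r = 1.5 s and a = 8.722 m/s².
So v² + 26.166 v − 1535.07 = 0.
Positive root: v = −a·t_r + √((a·t_r)² + 2a·d) = −13.083 + √(171.165 + 1535.07) = 28.2236 m/s.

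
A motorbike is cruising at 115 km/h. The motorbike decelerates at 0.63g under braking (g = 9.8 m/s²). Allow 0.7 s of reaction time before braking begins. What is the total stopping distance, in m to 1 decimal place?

Total stopping distance ≈ 105.0 m

115 km/h ÷ 3.6 = 31.9444 m/s.
a = 0.63 × 9.8 = 6.174 m/s².
Reaction distance = v·t_r = 31.9444 × 0.7 = 22.361 m.
Braking distance = v²/(2a) = 31.9444² / (2 × 6.174) = 1020.445 / 12.348 = 82.641 m.
Total = 22.361 + 82.641 = 105.002 m.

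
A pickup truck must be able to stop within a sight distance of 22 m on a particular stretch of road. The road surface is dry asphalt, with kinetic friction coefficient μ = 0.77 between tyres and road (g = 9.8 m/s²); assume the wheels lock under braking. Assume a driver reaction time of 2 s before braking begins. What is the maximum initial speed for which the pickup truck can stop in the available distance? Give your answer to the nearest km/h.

a = μg = 0.77 × 9.8 = 7.546 m/s².
Stopping distance: v·t_r + v²/(2a) = 22 with t_r = 2 s and a = 7.546 m/s².
So v² + 30.184 v − 332.02 = 0.
Positive root: v = −a·t_r + √((a·t_r)² + 2a·d) = −15.092 + √(227.768 + 332.02) = 8.5678 m/s.
8.5678 m/s × 3.6 = 30.844 km/h.

Maximum speed ≈ 31 km/h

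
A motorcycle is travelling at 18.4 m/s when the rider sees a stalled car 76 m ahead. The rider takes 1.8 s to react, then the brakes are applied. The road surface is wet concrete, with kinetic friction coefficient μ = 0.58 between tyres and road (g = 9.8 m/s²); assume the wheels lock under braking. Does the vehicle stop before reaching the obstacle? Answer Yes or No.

a = μg = 0.58 × 9.8 = 5.684 m/s².
Reaction distance = 18.4000 × 1.8 = 33.120 m.
Braking distance = v²/(2a) = 338.560 / 11.368 = 29.782 m.
Total stopping distance = 33.120 + 29.782 = 62.902 m, vs 76 m available — it stops with 76 − 62.902 = 13.098 m to spare.

Yes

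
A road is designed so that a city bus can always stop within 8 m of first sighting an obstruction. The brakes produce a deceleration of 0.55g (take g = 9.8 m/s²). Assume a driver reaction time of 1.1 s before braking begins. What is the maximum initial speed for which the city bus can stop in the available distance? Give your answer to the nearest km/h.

a = 0.55 × 9.8 = 5.390 m/s².
Stopping distance: v·t_r + v²/(2a) = 8 with t_r = 1.1 s and a = 5.390 m/s².
So v² + 11.858 v − 86.24 = 0.
Positive root: v = −a·t_r + √((a·t_r)² + 2a·d) = −5.929 + √(35.153 + 86.24) = 5.0888 m/s.
5.0888 m/s × 3.6 = 18.320 km/h.

Maximum speed ≈ 18 km/h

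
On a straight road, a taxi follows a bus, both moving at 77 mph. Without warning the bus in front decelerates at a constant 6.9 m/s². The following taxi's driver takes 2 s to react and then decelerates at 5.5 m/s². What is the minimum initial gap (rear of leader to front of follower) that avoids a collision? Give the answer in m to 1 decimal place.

77 mph × 0.44704 = 34.4221 m/s.
Leader travels v²/(2a_L) = 1184.881 / 13.800 = 85.861 m before stopping.
Follower covers v·t_r = 34.4221 × 2 = 68.844 m while reacting, then v²/(2a_F) = 1184.881 / 11.000 = 107.716 m while braking, for a total of 68.844 + 107.716 = 176.560 m.
Since a_F ≤ a_L and the follower starts braking later, the follower is never slower than the leader, so the closest approach is when both have stopped.
Minimum gap = 176.560 − 85.861 = 90.699 m.

Minimum gap ≈ 90.7 m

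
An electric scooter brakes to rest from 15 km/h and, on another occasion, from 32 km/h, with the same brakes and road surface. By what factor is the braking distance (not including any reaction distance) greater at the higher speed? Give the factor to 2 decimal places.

Braking distance d = v²/(2a), so with a fixed, d ∝ v².
Factor = (32/15)² = 2.1333² = 4.5510.

Factor ≈ 4.55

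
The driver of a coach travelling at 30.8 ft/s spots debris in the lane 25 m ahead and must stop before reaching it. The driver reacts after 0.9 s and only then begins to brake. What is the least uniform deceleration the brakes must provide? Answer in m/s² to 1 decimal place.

30.8 ft/s × 0.3048 = 9.3878 m/s.
Distance covered during reaction = 9.3878 × 0.9 = 8.449 m.
Distance available for braking: 25 − 8.449 = 16.551 m.
v² = 2a·d ⇒ a = v²/(2d) = 9.3878² / (2 × 16.551) = 88.131 / 33.102 = 2.6624 m/s².

Required deceleration ≈ 2.7 m/s²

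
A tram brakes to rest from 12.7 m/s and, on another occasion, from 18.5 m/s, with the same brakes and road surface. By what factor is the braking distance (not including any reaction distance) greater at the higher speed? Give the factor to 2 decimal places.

Braking distance d = v²/(2a), so with a fixed, d ∝ v².
Factor = (18.5/12.7)² = 1.4567² = 2.1220.

Factor ≈ 2.12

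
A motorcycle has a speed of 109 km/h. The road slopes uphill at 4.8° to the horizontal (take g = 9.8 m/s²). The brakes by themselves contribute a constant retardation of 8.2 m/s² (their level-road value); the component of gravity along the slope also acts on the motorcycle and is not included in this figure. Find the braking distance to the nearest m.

Braking distance ≈ 51 m

109 km/h ÷ 3.6 = 30.2778 m/s.
Gravity along the uphill slope adds to the braking deceleration: a_eff = 8.200 + 9.8·sin 4.8° = 8.200 + 0.820 = 9.020 m/s².
Braking distance = v²/(2a) = 30.2778² / (2 × 9.020) = 916.745 / 18.040 = 50.817 m.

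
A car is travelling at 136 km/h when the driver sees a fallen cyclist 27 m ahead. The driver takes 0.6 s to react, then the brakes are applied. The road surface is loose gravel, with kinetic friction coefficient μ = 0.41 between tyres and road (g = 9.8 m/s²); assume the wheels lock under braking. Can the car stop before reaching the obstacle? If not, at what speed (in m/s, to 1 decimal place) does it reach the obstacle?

136 km/h ÷ 3.6 = 37.7778 m/s.
a = μg = 0.41 × 9.8 = 4.018 m/s².
Reaction distance = 37.7778 × 0.6 = 22.667 m.
Braking distance needed to stop: v²/(2a) = 1427.162 / 8.036 = 177.596 m, so total needed = 22.667 + 177.596 = 200.263 m > 27 m — it cannot stop.
Distance remaining when braking begins: 27 − 22.667 = 4.333 m.
v² = v₀² − 2a·d = 1427.162 − 2 × 4.018 × 4.333 = 1392.342 m²/s².
v = √1392.342 = 37.314 m/s.

No — it strikes the obstacle at 37.3 m/s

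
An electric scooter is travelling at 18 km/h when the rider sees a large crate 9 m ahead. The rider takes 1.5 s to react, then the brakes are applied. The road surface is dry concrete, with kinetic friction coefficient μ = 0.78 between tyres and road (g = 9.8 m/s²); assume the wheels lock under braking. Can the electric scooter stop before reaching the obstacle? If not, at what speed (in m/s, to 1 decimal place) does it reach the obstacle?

18 km/h ÷ 3.6 = 5.0000 m/s.
a = μg = 0.78 × 9.8 = 7.644 m/s².
Reaction distance = 5.0000 × 1.5 = 7.500 m.
Braking distance needed to stop: v²/(2a) = 25.000 / 15.288 = 1.635 m, so total needed = 7.500 + 1.635 = 9.135 m > 9 m — it cannot stop.
Distance remaining when braking begins: 9 − 7.500 = 1.500 m.
v² = v₀² − 2a·d = 25.000 − 2 × 7.644 × 1.500 = 2.068 m²/s².
v = √2.068 = 1.438 m/s.

No — it strikes the obstacle at 1.4 m/s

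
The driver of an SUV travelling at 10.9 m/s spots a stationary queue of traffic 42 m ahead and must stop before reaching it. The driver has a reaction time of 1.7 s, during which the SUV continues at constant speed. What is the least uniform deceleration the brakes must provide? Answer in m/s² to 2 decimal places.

Required deceleration ≈ 2.53 m/s²

Distance covered during reaction = 10.9000 × 1.7 = 18.530 m.
Distance available for braking: 42 − 18.530 = 23.470 m.
v² = 2a·d ⇒ a = v²/(2d) = 10.9000² / (2 × 23.470) = 118.810 / 46.940 = 2.5311 m/s².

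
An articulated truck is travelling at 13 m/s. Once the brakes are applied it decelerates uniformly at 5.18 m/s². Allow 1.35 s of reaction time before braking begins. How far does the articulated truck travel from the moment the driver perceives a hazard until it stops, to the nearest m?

Reaction distance = v·t_r = 13.0000 × 1.35 = 17.550 m.
Braking distance = v²/(2a) = 13.0000² / (2 × 5.180) = 169.000 / 10.360 = 16.313 m.
Total = 17.550 + 16.313 = 33.863 m.

Total stopping distance ≈ 34 m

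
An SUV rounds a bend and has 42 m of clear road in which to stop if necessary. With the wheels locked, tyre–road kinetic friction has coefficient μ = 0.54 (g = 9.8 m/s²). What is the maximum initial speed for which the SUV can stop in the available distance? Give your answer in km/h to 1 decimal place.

Maximum speed ≈ 75.9 km/h

a = μg = 0.54 × 9.8 = 5.292 m/s².
v²/(2a) = d ⇒ v = √(2 × 5.292 × 42) = √444.53 = 21.0839 m/s.
21.0839 m/s × 3.6 = 75.902 km/h.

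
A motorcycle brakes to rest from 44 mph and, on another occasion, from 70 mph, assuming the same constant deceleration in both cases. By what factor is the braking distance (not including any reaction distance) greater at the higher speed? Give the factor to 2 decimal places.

Braking distance d = v²/(2a), so with a fixed, d ∝ v².
Factor = (70/44)² = 1.5909² = 2.5310.

Factor ≈ 2.53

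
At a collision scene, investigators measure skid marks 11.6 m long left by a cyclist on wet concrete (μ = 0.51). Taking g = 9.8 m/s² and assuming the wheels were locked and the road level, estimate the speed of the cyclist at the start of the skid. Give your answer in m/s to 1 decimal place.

Initial speed ≈ 10.8 m/s

Deceleration a = μg = 0.51 × 9.8 = 4.998 m/s².
v = √(2a·d) = √(2 × 4.998 × 11.6) = √115.954 = 10.7682 m/s.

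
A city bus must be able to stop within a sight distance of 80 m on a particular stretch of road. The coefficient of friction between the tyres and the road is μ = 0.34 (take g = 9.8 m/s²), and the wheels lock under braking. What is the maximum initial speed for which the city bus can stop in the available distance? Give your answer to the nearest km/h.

a = μg = 0.34 × 9.8 = 3.332 m/s².
v²/(2a) = d ⇒ v = √(2 × 3.332 × 80) = √533.12 = 23.0894 m/s.
23.0894 m/s × 3.6 = 83.122 km/h.

Maximum speed ≈ 83 km/h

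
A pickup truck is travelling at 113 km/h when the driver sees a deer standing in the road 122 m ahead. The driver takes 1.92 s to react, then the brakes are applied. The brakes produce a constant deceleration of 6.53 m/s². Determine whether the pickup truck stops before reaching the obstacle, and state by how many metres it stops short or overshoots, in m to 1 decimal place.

No — it overshoots by 13.7 m

113 km/h ÷ 3.6 = 31.3889 m/s.
Reaction distance = 31.3889 × 1.92 = 60.267 m.
Braking distance = v²/(2a) = 985.263 / 13.060 = 75.441 m.
Total stopping distance = 60.267 + 75.441 = 135.708 m, vs 122 m available — it cannot stop in time and overshoots by 135.708 − 122 = 13.708 m.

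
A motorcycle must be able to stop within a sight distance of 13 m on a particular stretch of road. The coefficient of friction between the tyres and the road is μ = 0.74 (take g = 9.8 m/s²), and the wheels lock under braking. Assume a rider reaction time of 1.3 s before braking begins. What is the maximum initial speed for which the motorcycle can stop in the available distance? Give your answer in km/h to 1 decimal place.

Maximum speed ≈ 26.0 km/h

a = μg = 0.74 × 9.8 = 7.252 m/s².
Stopping distance: v·t_r + v²/(2a) = 13 with t_r = 1.3 s and a = 7.252 m/s².
So v² + 18.855 v − 188.55 = 0.
Positive root: v = −a·t_r + √((a·t_r)² + 2a·d) = −9.428 + √(88.887 + 188.55) = 7.2284 m/s.
7.2284 m/s × 3.6 = 26.022 km/h.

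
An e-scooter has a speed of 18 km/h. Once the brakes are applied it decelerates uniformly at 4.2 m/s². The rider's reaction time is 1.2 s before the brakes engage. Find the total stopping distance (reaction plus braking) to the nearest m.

18 km/h ÷ 3.6 = 5.0000 m/s.
Reaction distance = v·t_r = 5.0000 × 1.2 = 6.000 m.
Braking distance = v²/(2a) = 5.0000² / (2 × 4.200) = 25.000 / 8.400 = 2.976 m.
Total = 6.000 + 2.976 = 8.976 m.

Total stopping distance ≈ 9 m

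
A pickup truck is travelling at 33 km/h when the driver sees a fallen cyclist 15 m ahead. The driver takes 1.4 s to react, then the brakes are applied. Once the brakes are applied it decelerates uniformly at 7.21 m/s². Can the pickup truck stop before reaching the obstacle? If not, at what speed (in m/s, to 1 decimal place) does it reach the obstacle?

33 km/h ÷ 3.6 = 9.1667 m/s.
Reaction distance = 9.1667 × 1.4 = 12.833 m.
Braking distance needed to stop: v²/(2a) = 84.028 / 14.420 = 5.827 m, so total needed = 12.833 + 5.827 = 18.660 m > 15 m — it cannot stop.
Distance remaining when braking begins: 15 − 12.833 = 2.167 m.
v² = v₀² − 2a·d = 84.028 − 2 × 7.210 × 2.167 = 52.780 m²/s².
v = √52.780 = 7.265 m/s.

No — it strikes the obstacle at 7.3 m/s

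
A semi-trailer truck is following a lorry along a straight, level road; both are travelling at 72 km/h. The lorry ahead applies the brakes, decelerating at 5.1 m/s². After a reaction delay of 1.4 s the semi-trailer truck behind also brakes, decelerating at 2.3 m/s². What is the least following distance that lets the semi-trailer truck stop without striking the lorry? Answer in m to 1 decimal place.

Minimum gap ≈ 75.7 m

72 km/h ÷ 3.6 = 20.0000 m/s.
Leader travels v²/(2a_L) = 400.000 / 10.200 = 39.216 m before stopping.
Follower covers v·t_r = 20.0000 × 1.4 = 28.000 m while reacting, then v²/(2a_F) = 400.000 / 4.600 = 86.957 m while braking, for a total of 28.000 + 86.957 = 114.957 m.
Since a_F ≤ a_L and the follower starts braking later, the follower is never slower than the leader, so the closest approach is when both have stopped.
Minimum gap = 114.957 − 39.216 = 75.741 m.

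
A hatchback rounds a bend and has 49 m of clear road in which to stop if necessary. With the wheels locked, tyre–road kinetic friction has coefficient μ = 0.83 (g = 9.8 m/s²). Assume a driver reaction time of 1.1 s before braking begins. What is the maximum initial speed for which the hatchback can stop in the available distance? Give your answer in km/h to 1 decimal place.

Maximum speed ≈ 74.4 km/h

a = μg = 0.83 × 9.8 = 8.134 m/s².
Stopping distance: v·t_r + v²/(2a) = 49 with t_r = 1.1 s and a = 8.134 m/s².
So v² + 17.895 v − 797.13 = 0.
Positive root: v = −a·t_r + √((a·t_r)² + 2a·d) = −8.947 + √(80.049 + 797.13) = 20.6702 m/s.
20.6702 m/s × 3.6 = 74.413 km/h.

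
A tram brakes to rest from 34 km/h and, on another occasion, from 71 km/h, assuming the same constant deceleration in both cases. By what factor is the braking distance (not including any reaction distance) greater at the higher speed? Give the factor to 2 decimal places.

Factor ≈ 4.36

Braking distance d = v²/(2a), so with a fixed, d ∝ v².
Factor = (71/34)² = 2.0882² = 4.3606.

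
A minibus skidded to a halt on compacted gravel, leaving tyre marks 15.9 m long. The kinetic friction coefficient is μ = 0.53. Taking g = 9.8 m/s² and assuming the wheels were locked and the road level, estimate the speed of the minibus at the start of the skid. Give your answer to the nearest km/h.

Initial speed ≈ 46 km/h

Deceleration a = μg = 0.53 × 9.8 = 5.194 m/s².
v = √(2a·d) = √(2 × 5.194 × 15.9) = √165.169 = 12.8518 m/s.
= 12.8518 × 3.6 = 46.266 km/h.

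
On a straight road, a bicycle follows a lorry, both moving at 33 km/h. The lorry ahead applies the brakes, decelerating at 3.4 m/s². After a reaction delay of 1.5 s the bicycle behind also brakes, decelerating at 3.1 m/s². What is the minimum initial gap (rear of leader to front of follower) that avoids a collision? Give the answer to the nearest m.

33 km/h ÷ 3.6 = 9.1667 m/s.
Leader travels v²/(2a_L) = 84.028 / 6.800 = 12.357 m before stopping.
Follower covers v·t_r = 9.1667 × 1.5 = 13.750 m while reacting, then v²/(2a_F) = 84.028 / 6.200 = 13.553 m while braking, for a total of 13.750 + 13.553 = 27.303 m.
Since a_F ≤ a_L and the follower starts braking later, the follower is never slower than the leader, so the closest approach is when both have stopped.
Minimum gap = 27.303 − 12.357 = 14.946 m.

Minimum gap ≈ 15 m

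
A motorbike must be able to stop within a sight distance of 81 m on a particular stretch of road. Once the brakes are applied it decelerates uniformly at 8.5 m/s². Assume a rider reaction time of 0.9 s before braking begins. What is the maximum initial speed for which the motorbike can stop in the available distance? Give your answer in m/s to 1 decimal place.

Maximum speed ≈ 30.2 m/s

Stopping distance: v·t_r + v²/(2a) = 81 with t_r = 0.9 s and a = 8.500 m/s².
So v² + 15.300 v − 1377.00 = 0.
Positive root: v = −a·t_r + √((a·t_r)² + 2a·d) = −7.650 + √(58.523 + 1377.00) = 30.2383 m/s.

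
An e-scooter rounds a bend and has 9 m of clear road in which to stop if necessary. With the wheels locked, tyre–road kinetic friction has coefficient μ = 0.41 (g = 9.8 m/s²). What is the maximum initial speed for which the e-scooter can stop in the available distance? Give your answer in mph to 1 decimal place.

Maximum speed ≈ 19.0 mph

a = μg = 0.41 × 9.8 = 4.018 m/s².
v²/(2a) = d ⇒ v = √(2 × 4.018 × 9) = √72.32 = 8.5041 m/s.
8.5041 m/s ÷ 0.44704 = 19.023 mph.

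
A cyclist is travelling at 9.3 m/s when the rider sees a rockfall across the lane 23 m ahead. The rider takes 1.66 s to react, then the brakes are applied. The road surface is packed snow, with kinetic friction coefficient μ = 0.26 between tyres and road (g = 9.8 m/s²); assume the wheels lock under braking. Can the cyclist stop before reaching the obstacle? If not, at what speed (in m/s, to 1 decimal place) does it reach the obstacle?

No — it strikes the obstacle at 6.9 m/s

a = μg = 0.26 × 9.8 = 2.548 m/s².
Reaction distance = 9.3000 × 1.66 = 15.438 m.
Braking distance needed to stop: v²/(2a) = 86.490 / 5.096 = 16.972 m, so total needed = 15.438 + 16.972 = 32.410 m > 23 m — it cannot stop.
Distance remaining when braking begins: 23 − 15.438 = 7.562 m.
v² = v₀² − 2a·d = 86.490 − 2 × 2.548 × 7.562 = 47.954 m²/s².
v = √47.954 = 6.925 m/s.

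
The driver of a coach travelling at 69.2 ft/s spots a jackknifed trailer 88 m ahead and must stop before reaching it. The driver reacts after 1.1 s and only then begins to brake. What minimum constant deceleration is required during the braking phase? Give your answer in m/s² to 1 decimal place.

69.2 ft/s × 0.3048 = 21.0922 m/s.
Distance covered during reaction = 21.0922 × 1.1 = 23.201 m.
Distance available for braking: 88 − 23.201 = 64.799 m.
v² = 2a·d ⇒ a = v²/(2d) = 21.0922² / (2 × 64.799) = 444.881 / 129.598 = 3.4328 m/s².

Required deceleration ≈ 3.4 m/s²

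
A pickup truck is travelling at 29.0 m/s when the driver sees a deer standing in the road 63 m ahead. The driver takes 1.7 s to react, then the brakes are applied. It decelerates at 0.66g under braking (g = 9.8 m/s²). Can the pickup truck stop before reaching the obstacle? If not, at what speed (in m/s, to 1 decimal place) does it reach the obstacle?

No — it strikes the obstacle at 25.8 m/s

a = 0.66 × 9.8 = 6.468 m/s².
Reaction distance = 29.0000 × 1.7 = 49.300 m.
Braking distance needed to stop: v²/(2a) = 841.000 / 12.936 = 65.012 m, so total needed = 49.300 + 65.012 = 114.312 m > 63 m — it cannot stop.
Distance remaining when braking begins: 63 − 49.300 = 13.700 m.
v² = v₀² − 2a·d = 841.000 − 2 × 6.468 × 13.700 = 663.777 m²/s².
v = √663.777 = 25.764 m/s.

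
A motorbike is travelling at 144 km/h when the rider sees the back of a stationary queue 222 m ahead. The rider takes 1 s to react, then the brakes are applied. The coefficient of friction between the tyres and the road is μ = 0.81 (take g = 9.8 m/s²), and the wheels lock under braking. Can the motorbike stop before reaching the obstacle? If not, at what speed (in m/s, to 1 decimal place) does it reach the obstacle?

144 km/h ÷ 3.6 = 40.0000 m/s.
a = μg = 0.81 × 9.8 = 7.938 m/s².
Reaction distance = 40.0000 × 1 = 40.000 m.
Braking distance = v²/(2a) = 1600.000 / 15.876 = 100.781 m.
Total stopping distance = 40.000 + 100.781 = 140.781 m, vs 222 m available — it stops with 222 − 140.781 = 81.219 m to spare.

Yes — it stops about 81.2 m short of the obstacle, so it never reaches it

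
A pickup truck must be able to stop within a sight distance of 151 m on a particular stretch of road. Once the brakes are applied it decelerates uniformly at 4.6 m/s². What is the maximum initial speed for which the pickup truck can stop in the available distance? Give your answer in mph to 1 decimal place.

Maximum speed ≈ 83.4 mph

v²/(2a) = d ⇒ v = √(2 × 4.600 × 151) = √1389.20 = 37.2720 m/s.
37.2720 m/s ÷ 0.44704 = 83.375 mph.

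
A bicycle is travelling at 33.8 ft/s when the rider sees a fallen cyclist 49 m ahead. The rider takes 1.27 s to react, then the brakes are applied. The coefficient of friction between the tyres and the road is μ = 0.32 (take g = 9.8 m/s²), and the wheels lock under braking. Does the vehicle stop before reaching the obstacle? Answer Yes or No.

Yes

33.8 ft/s × 0.3048 = 10.3022 m/s.
a = μg = 0.32 × 9.8 = 3.136 m/s².
Reaction distance = 10.3022 × 1.27 = 13.084 m.
Braking distance = v²/(2a) = 106.135 / 6.272 = 16.922 m.
Total stopping distance = 13.084 + 16.922 = 30.006 m, vs 49 m available — it stops with 49 − 30.006 = 18.994 m to spare.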